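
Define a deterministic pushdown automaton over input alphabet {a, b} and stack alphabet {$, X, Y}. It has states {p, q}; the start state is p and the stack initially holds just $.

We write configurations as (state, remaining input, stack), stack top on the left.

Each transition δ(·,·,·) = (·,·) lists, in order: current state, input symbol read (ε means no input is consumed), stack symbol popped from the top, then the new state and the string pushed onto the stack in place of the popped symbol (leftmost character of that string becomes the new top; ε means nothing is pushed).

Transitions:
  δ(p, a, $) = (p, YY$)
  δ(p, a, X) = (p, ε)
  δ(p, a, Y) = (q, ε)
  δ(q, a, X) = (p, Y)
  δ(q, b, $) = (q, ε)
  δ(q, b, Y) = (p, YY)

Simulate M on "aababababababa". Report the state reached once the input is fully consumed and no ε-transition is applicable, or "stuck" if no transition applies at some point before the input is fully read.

(p, aababababababa, $)
  read a, top $: go to p, push YY$ → (p, ababababababa, YY$)
  read a, top Y: go to q, push ε → (q, babababababa, Y$)
  read b, top Y: go to p, push YY → (p, abababababa, YY$)
  read a, top Y: go to q, push ε → (q, bababababa, Y$)
  read b, top Y: go to p, push YY → (p, ababababa, YY$)
  read a, top Y: go to q, push ε → (q, babababa, Y$)
  read b, top Y: go to p, push YY → (p, abababa, YY$)
  read a, top Y: go to q, push ε → (q, bababa, Y$)
  read b, top Y: go to p, push YY → (p, ababa, YY$)
  read a, top Y: go to q, push ε → (q, baba, Y$)
  read b, top Y: go to p, push YY → (p, aba, YY$)
  read a, top Y: go to q, push ε → (q, ba, Y$)
  read b, top Y: go to p, push YY → (p, a, YY$)
  read a, top Y: go to q, push ε → (q, ε, Y$)
All input consumed; M is in state q.

q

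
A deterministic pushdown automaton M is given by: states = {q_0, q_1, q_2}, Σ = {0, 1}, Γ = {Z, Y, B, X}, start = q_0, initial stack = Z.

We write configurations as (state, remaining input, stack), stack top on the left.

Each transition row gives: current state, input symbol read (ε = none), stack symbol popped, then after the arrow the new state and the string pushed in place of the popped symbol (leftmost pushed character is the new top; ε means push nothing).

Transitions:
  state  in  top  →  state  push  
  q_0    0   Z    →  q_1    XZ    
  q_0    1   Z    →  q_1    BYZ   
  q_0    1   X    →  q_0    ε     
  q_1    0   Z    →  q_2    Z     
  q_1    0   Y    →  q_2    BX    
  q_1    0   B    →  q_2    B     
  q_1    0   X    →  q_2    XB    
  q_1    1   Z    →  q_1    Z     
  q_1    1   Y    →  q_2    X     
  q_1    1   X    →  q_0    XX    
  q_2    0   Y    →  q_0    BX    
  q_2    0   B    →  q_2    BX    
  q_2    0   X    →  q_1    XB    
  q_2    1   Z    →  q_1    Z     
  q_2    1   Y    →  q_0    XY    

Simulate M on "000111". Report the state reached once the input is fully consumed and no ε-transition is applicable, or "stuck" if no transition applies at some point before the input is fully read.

(q_0, 000111, Z) ⊢ (q_1, 00111, XZ) ⊢ (q_2, 0111, XBZ) ⊢ (q_1, 111, XBBZ) ⊢ (q_0, 11, XXBBZ) ⊢ (q_0, 1, XBBZ) ⊢ (q_0, ε, BBZ)
All input consumed; M is in state q_0.

q_0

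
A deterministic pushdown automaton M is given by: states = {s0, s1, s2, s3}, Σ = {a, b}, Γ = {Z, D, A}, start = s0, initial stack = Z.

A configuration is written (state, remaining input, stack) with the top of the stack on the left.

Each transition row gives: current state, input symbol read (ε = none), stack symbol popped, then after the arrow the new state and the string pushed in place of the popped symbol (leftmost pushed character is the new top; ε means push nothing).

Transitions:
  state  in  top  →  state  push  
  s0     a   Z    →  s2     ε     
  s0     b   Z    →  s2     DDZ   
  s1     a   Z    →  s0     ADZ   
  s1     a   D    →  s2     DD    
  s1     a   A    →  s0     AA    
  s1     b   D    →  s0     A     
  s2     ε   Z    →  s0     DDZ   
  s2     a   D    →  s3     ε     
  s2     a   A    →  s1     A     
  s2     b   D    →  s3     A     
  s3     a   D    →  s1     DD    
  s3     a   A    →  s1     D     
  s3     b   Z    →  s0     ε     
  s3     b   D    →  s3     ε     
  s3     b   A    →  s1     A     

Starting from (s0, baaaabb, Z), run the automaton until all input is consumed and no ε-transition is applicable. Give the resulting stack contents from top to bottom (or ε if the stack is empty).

Z

(s0, baaaabb, Z)
  read b, top Z: go to s2, push DDZ → (s2, aaaabb, DDZ)
  read a, top D: go to s3, push ε → (s3, aaabb, DZ)
  read a, top D: go to s1, push DD → (s1, aabb, DDZ)
  read a, top D: go to s2, push DD → (s2, abb, DDDZ)
  read a, top D: go to s3, push ε → (s3, bb, DDZ)
  read b, top D: go to s3, push ε → (s3, b, DZ)
  read b, top D: go to s3, push ε → (s3, ε, Z)
All input consumed in state s3 with stack Z.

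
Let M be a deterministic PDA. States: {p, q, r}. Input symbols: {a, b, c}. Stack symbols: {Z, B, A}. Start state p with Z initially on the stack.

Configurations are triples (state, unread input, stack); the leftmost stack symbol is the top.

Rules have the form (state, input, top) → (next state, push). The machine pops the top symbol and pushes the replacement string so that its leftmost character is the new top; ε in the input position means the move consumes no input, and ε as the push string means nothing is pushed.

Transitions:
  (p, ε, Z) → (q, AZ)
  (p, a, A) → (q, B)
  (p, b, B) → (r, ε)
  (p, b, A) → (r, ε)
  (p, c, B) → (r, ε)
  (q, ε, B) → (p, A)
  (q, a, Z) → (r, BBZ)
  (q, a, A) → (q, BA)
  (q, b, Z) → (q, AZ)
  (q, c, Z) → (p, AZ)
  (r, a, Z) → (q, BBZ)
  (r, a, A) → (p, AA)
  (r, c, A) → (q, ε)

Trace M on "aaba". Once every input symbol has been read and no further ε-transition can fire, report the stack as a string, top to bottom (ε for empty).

AAZ

(p, aaba, Z)
  ε-move, top Z: go to q, push AZ → (q, aaba, AZ)
  read a, top A: go to q, push BA → (q, aba, BAZ)
  ε-move, top B: go to p, push A → (p, aba, AAZ)
  read a, top A: go to q, push B → (q, ba, BAZ)
  ε-move, top B: go to p, push A → (p, ba, AAZ)
  read b, top A: go to r, push ε → (r, a, AZ)
  read a, top A: go to p, push AA → (p, ε, AAZ)
All input consumed in state p with stack AAZ.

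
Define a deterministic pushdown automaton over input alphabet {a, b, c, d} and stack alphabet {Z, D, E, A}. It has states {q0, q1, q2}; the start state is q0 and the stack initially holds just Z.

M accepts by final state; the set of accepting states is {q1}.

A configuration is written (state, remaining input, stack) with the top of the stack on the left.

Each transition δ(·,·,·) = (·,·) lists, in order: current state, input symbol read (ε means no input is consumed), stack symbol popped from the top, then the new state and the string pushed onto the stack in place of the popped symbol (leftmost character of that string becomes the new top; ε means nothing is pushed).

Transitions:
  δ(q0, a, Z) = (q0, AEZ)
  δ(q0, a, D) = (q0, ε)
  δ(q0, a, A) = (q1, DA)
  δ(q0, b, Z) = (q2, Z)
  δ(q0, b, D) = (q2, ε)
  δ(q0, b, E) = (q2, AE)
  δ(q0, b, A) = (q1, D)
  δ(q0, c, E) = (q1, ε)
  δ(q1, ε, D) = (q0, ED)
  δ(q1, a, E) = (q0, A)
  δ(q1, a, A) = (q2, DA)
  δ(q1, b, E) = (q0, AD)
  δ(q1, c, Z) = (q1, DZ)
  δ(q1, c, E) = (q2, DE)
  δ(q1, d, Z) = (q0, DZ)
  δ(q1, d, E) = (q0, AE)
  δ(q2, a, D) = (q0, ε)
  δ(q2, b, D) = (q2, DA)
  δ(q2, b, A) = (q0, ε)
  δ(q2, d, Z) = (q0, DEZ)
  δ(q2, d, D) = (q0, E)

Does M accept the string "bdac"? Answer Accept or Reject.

(q0, bdac, Z)
  read b, top Z: go to q2, push Z → (q2, dac, Z)
  read d, top Z: go to q0, push DEZ → (q0, ac, DEZ)
  read a, top D: go to q0, push ε → (q0, c, EZ)
  read c, top E: go to q1, push ε → (q1, ε, Z)
All input consumed; state q1 ∈ F.

Accept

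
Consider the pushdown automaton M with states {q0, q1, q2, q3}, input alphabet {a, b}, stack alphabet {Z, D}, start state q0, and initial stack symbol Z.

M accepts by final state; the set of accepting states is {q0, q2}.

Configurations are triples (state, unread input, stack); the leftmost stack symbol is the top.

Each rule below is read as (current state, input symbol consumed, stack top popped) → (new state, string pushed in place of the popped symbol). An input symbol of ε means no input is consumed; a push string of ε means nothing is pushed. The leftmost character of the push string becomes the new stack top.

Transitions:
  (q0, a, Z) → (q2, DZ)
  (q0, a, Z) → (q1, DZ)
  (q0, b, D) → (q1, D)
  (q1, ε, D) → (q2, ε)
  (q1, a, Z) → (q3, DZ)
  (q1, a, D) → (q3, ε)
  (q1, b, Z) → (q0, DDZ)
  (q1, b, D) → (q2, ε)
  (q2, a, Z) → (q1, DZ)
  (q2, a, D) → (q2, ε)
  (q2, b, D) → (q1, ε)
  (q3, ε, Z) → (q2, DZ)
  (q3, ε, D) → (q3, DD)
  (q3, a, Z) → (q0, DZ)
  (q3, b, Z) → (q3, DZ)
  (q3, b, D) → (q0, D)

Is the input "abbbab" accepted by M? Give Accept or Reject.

Accept

One accepting computation: (q0, abbbab, Z) ⊢ (q2, bbbab, DZ) ⊢ (q1, bbab, Z) ⊢ (q0, bab, DDZ) ⊢ (q1, ab, DDZ) ⊢ (q3, b, DZ) ⊢ (q0, ε, DZ)
All input consumed and state q0 ∈ F.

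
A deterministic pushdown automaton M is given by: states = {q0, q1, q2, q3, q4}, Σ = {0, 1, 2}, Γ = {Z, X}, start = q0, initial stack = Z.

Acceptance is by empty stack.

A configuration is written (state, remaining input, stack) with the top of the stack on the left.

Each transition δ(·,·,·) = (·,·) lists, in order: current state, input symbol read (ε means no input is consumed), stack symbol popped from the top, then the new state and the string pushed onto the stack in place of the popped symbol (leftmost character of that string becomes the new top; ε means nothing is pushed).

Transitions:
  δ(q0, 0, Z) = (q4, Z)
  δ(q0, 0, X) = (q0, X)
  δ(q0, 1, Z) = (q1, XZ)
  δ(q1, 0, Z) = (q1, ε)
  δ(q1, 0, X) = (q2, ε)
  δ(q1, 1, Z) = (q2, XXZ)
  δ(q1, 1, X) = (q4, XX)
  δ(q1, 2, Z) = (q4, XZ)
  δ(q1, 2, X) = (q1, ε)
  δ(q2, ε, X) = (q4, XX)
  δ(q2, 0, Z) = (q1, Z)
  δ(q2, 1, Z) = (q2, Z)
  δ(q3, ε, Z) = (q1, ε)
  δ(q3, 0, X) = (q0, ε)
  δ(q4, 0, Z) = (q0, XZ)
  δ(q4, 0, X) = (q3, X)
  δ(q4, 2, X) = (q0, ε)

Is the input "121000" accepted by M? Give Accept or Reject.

(q0, 121000, Z) ⊢ (q1, 21000, XZ) ⊢ (q1, 1000, Z) ⊢ (q2, 000, XXZ) ⊢ (q4, 000, XXXZ) ⊢ (q3, 00, XXXZ) ⊢ (q0, 0, XXZ) ⊢ (q0, ε, XXZ)
All input consumed; stack is XXZ, not empty, and no further ε-move applies.

Reject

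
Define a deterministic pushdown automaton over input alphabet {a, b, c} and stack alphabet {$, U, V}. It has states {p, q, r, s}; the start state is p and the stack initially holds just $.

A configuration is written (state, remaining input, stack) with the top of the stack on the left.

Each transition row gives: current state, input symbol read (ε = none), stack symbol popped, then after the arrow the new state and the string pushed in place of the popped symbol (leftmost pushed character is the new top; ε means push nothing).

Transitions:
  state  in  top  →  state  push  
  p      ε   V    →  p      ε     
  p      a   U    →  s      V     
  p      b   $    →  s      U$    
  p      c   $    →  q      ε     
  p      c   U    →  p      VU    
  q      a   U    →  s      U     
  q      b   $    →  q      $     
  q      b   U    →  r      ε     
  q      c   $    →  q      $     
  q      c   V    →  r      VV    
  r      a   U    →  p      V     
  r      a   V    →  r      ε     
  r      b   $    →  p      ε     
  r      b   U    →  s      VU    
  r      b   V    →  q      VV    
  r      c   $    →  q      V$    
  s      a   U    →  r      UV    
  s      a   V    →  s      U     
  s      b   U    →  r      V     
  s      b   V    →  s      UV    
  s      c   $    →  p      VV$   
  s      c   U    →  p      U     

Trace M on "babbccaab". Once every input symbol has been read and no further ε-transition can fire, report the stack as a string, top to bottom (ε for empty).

(p, babbccaab, $) ⊢ (s, abbccaab, U$) ⊢ (r, bbccaab, UV$) ⊢ (s, bccaab, VUV$) ⊢ (s, ccaab, UVUV$) ⊢ (p, caab, UVUV$) ⊢ (p, aab, VUVUV$) ⊢ (p, aab, UVUV$) ⊢ (s, ab, VVUV$) ⊢ (s, b, UVUV$) ⊢ (r, ε, VVUV$)
All input consumed in state r with stack VVUV$.

VVUV$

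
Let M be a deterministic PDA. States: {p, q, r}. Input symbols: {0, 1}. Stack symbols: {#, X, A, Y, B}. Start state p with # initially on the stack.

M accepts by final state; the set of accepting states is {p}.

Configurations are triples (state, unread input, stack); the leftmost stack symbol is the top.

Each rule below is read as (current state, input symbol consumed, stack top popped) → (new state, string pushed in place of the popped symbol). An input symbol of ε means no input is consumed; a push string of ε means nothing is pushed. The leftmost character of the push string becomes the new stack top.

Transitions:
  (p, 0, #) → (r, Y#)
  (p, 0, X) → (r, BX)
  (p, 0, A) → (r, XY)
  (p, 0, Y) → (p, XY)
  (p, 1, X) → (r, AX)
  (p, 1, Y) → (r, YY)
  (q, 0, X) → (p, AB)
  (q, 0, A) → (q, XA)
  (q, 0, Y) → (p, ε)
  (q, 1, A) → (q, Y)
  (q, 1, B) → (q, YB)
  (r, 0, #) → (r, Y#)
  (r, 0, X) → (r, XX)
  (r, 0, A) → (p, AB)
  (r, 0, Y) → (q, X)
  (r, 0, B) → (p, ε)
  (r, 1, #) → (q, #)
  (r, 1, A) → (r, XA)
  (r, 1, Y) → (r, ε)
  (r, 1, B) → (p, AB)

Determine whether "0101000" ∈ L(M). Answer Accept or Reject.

(p, 0101000, #)
  read 0, top #: go to r, push Y# → (r, 101000, Y#)
  read 1, top Y: go to r, push ε → (r, 01000, #)
  read 0, top #: go to r, push Y# → (r, 1000, Y#)
  read 1, top Y: go to r, push ε → (r, 000, #)
  read 0, top #: go to r, push Y# → (r, 00, Y#)
  read 0, top Y: go to q, push X → (q, 0, X#)
  read 0, top X: go to p, push AB → (p, ε, AB#)
All input consumed; state p ∈ F.

Accept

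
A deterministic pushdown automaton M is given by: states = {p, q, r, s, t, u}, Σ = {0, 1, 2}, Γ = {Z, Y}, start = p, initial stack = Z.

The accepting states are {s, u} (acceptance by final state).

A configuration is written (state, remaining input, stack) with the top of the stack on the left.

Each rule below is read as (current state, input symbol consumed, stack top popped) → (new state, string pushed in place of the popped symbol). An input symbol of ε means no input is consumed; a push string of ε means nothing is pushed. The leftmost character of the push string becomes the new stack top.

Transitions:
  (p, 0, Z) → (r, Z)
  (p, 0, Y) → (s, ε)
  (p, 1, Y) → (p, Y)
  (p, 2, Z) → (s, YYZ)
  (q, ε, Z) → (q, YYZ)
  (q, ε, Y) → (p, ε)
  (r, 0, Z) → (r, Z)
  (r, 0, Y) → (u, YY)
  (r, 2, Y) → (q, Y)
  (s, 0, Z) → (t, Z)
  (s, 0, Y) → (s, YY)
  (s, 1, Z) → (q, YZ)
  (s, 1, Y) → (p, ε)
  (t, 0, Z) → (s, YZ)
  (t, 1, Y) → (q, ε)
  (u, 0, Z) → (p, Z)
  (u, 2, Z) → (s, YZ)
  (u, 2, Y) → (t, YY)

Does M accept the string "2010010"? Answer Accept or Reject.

(p, 2010010, Z)
  read 2, top Z: go to s, push YYZ → (s, 010010, YYZ)
  read 0, top Y: go to s, push YY → (s, 10010, YYYZ)
  read 1, top Y: go to p, push ε → (p, 0010, YYZ)
  read 0, top Y: go to s, push ε → (s, 010, YZ)
  read 0, top Y: go to s, push YY → (s, 10, YYZ)
  read 1, top Y: go to p, push ε → (p, 0, YZ)
  read 0, top Y: go to s, push ε → (s, ε, Z)
All input consumed; state s ∈ F.

Accept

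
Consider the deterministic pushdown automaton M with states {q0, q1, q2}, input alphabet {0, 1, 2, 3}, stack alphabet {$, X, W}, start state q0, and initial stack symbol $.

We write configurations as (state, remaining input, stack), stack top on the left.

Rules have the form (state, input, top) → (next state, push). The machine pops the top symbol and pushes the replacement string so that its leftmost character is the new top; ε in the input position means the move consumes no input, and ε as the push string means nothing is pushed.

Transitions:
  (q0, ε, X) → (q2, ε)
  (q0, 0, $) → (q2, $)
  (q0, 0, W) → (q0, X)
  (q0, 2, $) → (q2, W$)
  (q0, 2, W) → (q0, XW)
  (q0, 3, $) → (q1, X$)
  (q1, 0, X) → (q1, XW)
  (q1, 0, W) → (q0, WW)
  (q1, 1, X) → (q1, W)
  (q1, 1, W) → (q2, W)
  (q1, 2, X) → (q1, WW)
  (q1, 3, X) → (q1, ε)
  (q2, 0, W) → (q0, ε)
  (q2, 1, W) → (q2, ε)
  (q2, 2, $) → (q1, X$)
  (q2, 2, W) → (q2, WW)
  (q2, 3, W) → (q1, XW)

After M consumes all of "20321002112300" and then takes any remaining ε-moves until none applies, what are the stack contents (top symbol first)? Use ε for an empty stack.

(q0, 20321002112300, $) ⊢ (q2, 0321002112300, W$) ⊢ (q0, 321002112300, $) ⊢ (q1, 21002112300, X$) ⊢ (q1, 1002112300, WW$) ⊢ (q2, 002112300, WW$) ⊢ (q0, 02112300, W$) ⊢ (q0, 2112300, X$) ⊢ (q2, 2112300, $) ⊢ (q1, 112300, X$) ⊢ (q1, 12300, W$) ⊢ (q2, 2300, W$) ⊢ (q2, 300, WW$) ⊢ (q1, 00, XWW$) ⊢ (q1, 0, XWWW$) ⊢ (q1, ε, XWWWW$)
All input consumed in state q1 with stack XWWWW$.

XWWWW$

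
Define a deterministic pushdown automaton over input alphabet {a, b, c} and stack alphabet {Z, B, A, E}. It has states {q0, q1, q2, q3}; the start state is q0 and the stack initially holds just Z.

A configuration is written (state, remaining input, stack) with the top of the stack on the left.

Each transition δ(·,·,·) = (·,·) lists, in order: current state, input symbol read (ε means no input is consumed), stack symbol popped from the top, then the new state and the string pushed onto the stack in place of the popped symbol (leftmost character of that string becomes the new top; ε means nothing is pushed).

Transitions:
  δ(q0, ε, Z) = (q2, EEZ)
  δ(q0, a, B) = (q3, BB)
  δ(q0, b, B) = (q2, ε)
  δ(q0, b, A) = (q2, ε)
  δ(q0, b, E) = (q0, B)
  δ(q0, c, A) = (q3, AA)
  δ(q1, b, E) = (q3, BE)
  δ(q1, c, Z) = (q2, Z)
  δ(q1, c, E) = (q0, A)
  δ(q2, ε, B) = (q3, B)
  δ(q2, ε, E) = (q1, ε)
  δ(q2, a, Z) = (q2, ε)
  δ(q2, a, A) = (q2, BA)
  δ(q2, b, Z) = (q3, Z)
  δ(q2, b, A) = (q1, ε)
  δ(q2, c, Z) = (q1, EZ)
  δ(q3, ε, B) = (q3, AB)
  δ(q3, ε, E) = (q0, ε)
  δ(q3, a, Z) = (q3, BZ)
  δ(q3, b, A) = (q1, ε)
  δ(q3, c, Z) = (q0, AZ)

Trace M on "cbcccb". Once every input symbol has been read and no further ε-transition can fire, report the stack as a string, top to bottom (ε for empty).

(q0, cbcccb, Z) ⊢ (q2, cbcccb, EEZ) ⊢ (q1, cbcccb, EZ) ⊢ (q0, bcccb, AZ) ⊢ (q2, cccb, Z) ⊢ (q1, ccb, EZ) ⊢ (q0, cb, AZ) ⊢ (q3, b, AAZ) ⊢ (q1, ε, AZ)
All input consumed in state q1 with stack AZ.

AZ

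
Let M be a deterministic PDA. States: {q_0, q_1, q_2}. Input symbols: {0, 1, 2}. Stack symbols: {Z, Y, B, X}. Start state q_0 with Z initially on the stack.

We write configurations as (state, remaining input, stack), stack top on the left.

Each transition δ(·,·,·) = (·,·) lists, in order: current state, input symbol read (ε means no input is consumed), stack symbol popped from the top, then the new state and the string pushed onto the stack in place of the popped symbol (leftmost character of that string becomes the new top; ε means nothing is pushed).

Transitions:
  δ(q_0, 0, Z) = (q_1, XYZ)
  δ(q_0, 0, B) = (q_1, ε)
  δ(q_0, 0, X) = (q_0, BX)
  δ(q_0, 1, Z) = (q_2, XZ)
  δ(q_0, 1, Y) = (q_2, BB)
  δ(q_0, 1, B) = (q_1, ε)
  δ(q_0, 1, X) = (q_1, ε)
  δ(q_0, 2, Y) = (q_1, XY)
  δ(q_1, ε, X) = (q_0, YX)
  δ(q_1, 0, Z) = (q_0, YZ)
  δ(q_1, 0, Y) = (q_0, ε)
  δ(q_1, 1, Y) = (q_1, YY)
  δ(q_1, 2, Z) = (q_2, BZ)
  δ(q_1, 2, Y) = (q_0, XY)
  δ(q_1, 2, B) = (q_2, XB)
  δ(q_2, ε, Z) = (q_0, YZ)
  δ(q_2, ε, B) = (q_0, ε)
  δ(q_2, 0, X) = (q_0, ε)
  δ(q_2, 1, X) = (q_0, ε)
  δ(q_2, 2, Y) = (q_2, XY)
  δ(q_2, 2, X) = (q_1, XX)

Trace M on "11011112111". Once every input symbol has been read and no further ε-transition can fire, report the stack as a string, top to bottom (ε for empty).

(q_0, 11011112111, Z)
  read 1, top Z: go to q_2, push XZ → (q_2, 1011112111, XZ)
  read 1, top X: go to q_0, push ε → (q_0, 011112111, Z)
  read 0, top Z: go to q_1, push XYZ → (q_1, 11112111, XYZ)
  ε-move, top X: go to q_0, push YX → (q_0, 11112111, YXYZ)
  read 1, top Y: go to q_2, push BB → (q_2, 1112111, BBXYZ)
  ε-move, top B: go to q_0, push ε → (q_0, 1112111, BXYZ)
  read 1, top B: go to q_1, push ε → (q_1, 112111, XYZ)
  ε-move, top X: go to q_0, push YX → (q_0, 112111, YXYZ)
  read 1, top Y: go to q_2, push BB → (q_2, 12111, BBXYZ)
  ε-move, top B: go to q_0, push ε → (q_0, 12111, BXYZ)
  read 1, top B: go to q_1, push ε → (q_1, 2111, XYZ)
  ε-move, top X: go to q_0, push YX → (q_0, 2111, YXYZ)
  read 2, top Y: go to q_1, push XY → (q_1, 111, XYXYZ)
  ε-move, top X: go to q_0, push YX → (q_0, 111, YXYXYZ)
  read 1, top Y: go to q_2, push BB → (q_2, 11, BBXYXYZ)
  ε-move, top B: go to q_0, push ε → (q_0, 11, BXYXYZ)
  read 1, top B: go to q_1, push ε → (q_1, 1, XYXYZ)
  ε-move, top X: go to q_0, push YX → (q_0, 1, YXYXYZ)
  read 1, top Y: go to q_2, push BB → (q_2, ε, BBXYXYZ)
  ε-move, top B: go to q_0, push ε → (q_0, ε, BXYXYZ)
All input consumed in state q_0 with stack BXYXYZ.

BXYXYZ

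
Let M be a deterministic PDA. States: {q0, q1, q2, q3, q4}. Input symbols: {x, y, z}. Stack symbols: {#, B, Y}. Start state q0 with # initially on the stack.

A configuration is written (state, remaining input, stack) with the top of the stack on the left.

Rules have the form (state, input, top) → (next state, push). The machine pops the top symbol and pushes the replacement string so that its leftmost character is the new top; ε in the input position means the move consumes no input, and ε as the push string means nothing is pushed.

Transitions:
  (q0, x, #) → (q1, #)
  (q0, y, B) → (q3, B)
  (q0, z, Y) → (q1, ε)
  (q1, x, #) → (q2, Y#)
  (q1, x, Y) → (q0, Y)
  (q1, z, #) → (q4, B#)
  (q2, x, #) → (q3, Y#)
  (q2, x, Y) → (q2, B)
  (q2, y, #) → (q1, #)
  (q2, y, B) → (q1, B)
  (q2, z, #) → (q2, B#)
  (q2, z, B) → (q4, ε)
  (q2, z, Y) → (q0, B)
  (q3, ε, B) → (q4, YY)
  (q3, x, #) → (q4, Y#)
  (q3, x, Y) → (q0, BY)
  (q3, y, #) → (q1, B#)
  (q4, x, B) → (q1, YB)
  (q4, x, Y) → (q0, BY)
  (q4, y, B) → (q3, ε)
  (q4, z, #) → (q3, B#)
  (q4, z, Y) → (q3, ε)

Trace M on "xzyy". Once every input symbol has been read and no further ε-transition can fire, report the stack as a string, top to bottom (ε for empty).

B#

(q0, xzyy, #)
  read x, top #: go to q1, push # → (q1, zyy, #)
  read z, top #: go to q4, push B# → (q4, yy, B#)
  read y, top B: go to q3, push ε → (q3, y, #)
  read y, top #: go to q1, push B# → (q1, ε, B#)
All input consumed in state q1 with stack B#.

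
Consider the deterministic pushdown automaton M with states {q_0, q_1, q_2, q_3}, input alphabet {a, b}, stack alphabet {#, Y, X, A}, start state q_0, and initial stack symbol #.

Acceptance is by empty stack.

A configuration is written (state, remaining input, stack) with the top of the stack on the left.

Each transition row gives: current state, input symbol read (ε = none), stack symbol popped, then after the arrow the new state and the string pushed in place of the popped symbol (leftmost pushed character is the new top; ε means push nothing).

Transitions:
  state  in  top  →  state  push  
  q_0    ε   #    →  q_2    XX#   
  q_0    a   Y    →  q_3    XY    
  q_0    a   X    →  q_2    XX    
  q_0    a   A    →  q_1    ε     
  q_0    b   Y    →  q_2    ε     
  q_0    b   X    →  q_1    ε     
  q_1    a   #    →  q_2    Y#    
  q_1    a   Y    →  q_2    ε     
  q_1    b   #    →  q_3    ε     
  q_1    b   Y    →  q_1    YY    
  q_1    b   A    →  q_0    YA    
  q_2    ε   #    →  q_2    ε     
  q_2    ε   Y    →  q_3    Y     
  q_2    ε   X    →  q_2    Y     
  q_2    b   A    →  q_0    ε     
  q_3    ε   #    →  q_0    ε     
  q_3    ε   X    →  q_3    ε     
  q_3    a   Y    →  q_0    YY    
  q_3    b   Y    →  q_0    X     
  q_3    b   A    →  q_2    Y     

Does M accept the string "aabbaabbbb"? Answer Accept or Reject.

(q_0, aabbaabbbb, #)
  ε-move, top #: go to q_2, push XX# → (q_2, aabbaabbbb, XX#)
  ε-move, top X: go to q_2, push Y → (q_2, aabbaabbbb, YX#)
  ε-move, top Y: go to q_3, push Y → (q_3, aabbaabbbb, YX#)
  read a, top Y: go to q_0, push YY → (q_0, abbaabbbb, YYX#)
  read a, top Y: go to q_3, push XY → (q_3, bbaabbbb, XYYX#)
  ε-move, top X: go to q_3, push ε → (q_3, bbaabbbb, YYX#)
  read b, top Y: go to q_0, push X → (q_0, baabbbb, XYX#)
  read b, top X: go to q_1, push ε → (q_1, aabbbb, YX#)
  read a, top Y: go to q_2, push ε → (q_2, abbbb, X#)
  ε-move, top X: go to q_2, push Y → (q_2, abbbb, Y#)
  ε-move, top Y: go to q_3, push Y → (q_3, abbbb, Y#)
  read a, top Y: go to q_0, push YY → (q_0, bbbb, YY#)
  read b, top Y: go to q_2, push ε → (q_2, bbb, Y#)
  ε-move, top Y: go to q_3, push Y → (q_3, bbb, Y#)
  read b, top Y: go to q_0, push X → (q_0, bb, X#)
  read b, top X: go to q_1, push ε → (q_1, b, #)
  read b, top #: go to q_3, push ε → (q_3, ε, ε)
All input consumed and the stack is empty.

Accept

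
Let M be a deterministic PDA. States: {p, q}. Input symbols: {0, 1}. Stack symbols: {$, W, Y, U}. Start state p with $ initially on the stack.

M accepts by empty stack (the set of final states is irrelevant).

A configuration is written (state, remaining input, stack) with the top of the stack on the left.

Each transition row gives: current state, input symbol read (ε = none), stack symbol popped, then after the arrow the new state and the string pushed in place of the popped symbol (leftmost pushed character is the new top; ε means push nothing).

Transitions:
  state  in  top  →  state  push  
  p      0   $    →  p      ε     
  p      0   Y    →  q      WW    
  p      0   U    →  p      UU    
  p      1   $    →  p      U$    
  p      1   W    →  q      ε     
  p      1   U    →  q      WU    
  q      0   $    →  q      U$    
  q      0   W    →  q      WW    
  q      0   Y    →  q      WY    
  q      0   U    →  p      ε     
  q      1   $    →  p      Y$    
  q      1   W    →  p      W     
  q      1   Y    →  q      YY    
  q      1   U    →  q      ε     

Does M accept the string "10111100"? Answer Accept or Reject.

Accept

(p, 10111100, $)
  read 1, top $: go to p, push U$ → (p, 0111100, U$)
  read 0, top U: go to p, push UU → (p, 111100, UU$)
  read 1, top U: go to q, push WU → (q, 11100, WUU$)
  read 1, top W: go to p, push W → (p, 1100, WUU$)
  read 1, top W: go to q, push ε → (q, 100, UU$)
  read 1, top U: go to q, push ε → (q, 00, U$)
  read 0, top U: go to p, push ε → (p, 0, $)
  read 0, top $: go to p, push ε → (p, ε, ε)
All input consumed and the stack is empty.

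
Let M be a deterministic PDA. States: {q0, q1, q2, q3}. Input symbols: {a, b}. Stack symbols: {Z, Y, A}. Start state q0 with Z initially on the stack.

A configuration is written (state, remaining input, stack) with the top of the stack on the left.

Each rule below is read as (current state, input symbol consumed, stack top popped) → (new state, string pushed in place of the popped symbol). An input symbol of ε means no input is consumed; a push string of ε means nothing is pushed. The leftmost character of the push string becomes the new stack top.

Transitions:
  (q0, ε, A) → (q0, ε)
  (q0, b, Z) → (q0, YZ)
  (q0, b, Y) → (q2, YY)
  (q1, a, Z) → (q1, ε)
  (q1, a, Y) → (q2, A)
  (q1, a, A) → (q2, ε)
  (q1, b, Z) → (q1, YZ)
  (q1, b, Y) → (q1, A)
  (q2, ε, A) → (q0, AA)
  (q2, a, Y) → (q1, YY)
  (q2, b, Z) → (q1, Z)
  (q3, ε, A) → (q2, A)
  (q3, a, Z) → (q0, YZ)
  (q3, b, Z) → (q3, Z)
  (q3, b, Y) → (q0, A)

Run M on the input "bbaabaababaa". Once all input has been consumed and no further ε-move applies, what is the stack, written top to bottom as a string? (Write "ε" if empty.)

YYYYYZ

(q0, bbaabaababaa, Z)
  read b, top Z: go to q0, push YZ → (q0, baabaababaa, YZ)
  read b, top Y: go to q2, push YY → (q2, aabaababaa, YYZ)
  read a, top Y: go to q1, push YY → (q1, abaababaa, YYYZ)
  read a, top Y: go to q2, push A → (q2, baababaa, AYYZ)
  ε-move, top A: go to q0, push AA → (q0, baababaa, AAYYZ)
  ε-move, top A: go to q0, push ε → (q0, baababaa, AYYZ)
  ε-move, top A: go to q0, push ε → (q0, baababaa, YYZ)
  read b, top Y: go to q2, push YY → (q2, aababaa, YYYZ)
  read a, top Y: go to q1, push YY → (q1, ababaa, YYYYZ)
  read a, top Y: go to q2, push A → (q2, babaa, AYYYZ)
  ε-move, top A: go to q0, push AA → (q0, babaa, AAYYYZ)
  ε-move, top A: go to q0, push ε → (q0, babaa, AYYYZ)
  ε-move, top A: go to q0, push ε → (q0, babaa, YYYZ)
  read b, top Y: go to q2, push YY → (q2, abaa, YYYYZ)
  read a, top Y: go to q1, push YY → (q1, baa, YYYYYZ)
  read b, top Y: go to q1, push A → (q1, aa, AYYYYZ)
  read a, top A: go to q2, push ε → (q2, a, YYYYZ)
  read a, top Y: go to q1, push YY → (q1, ε, YYYYYZ)
All input consumed in state q1 with stack YYYYYZ.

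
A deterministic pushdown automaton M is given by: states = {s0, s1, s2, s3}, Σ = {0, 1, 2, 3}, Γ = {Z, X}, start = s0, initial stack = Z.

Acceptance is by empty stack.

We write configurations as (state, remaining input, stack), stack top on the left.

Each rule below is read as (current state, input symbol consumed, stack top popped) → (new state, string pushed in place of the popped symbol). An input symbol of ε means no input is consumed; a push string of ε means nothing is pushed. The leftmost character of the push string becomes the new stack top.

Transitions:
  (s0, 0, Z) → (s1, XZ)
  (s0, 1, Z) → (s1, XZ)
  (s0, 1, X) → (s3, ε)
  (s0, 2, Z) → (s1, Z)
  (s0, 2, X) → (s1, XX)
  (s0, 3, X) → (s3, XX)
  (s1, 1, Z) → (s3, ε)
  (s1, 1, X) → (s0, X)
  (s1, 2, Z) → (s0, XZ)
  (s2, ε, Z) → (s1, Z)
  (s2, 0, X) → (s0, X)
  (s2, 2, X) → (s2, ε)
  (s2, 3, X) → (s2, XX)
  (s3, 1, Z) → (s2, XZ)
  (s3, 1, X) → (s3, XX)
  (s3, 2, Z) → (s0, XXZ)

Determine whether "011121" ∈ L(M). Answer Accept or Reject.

Accept

(s0, 011121, Z)
  read 0, top Z: go to s1, push XZ → (s1, 11121, XZ)
  read 1, top X: go to s0, push X → (s0, 1121, XZ)
  read 1, top X: go to s3, push ε → (s3, 121, Z)
  read 1, top Z: go to s2, push XZ → (s2, 21, XZ)
  read 2, top X: go to s2, push ε → (s2, 1, Z)
  ε-move, top Z: go to s1, push Z → (s1, 1, Z)
  read 1, top Z: go to s3, push ε → (s3, ε, ε)
All input consumed and the stack is empty.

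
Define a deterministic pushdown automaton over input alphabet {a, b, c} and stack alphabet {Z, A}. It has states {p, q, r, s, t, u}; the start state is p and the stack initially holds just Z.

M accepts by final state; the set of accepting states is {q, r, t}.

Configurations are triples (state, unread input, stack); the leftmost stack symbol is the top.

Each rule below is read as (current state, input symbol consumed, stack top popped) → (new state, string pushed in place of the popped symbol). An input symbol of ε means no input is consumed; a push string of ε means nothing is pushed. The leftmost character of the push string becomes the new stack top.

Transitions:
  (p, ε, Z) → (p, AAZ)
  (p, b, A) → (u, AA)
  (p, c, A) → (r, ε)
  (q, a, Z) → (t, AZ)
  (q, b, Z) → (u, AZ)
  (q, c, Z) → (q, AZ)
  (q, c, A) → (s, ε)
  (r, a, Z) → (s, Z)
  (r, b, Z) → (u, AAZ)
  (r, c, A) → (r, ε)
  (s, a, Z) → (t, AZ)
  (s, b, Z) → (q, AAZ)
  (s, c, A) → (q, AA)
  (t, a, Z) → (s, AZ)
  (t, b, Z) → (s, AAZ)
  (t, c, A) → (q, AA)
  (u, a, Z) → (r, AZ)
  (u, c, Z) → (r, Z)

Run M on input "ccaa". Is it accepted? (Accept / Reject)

(p, ccaa, Z) ⊢ (p, ccaa, AAZ) ⊢ (r, caa, AZ) ⊢ (r, aa, Z) ⊢ (s, a, Z) ⊢ (t, ε, AZ)
All input consumed; state t ∈ F.

Accept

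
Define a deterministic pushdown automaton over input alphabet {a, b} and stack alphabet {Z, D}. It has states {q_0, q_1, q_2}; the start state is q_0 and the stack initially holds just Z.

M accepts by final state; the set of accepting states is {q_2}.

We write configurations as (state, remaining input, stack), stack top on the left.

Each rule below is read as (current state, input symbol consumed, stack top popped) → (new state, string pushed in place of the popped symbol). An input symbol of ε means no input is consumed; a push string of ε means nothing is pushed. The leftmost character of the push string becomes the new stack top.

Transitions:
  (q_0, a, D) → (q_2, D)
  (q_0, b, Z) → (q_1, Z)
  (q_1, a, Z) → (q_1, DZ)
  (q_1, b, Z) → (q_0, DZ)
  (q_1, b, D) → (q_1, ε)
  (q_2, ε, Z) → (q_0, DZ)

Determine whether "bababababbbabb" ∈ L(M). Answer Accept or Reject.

Reject

(q_0, bababababbbabb, Z)
  read b, top Z: go to q_1, push Z → (q_1, ababababbbabb, Z)
  read a, top Z: go to q_1, push DZ → (q_1, babababbbabb, DZ)
  read b, top D: go to q_1, push ε → (q_1, abababbbabb, Z)
  read a, top Z: go to q_1, push DZ → (q_1, bababbbabb, DZ)
  read b, top D: go to q_1, push ε → (q_1, ababbbabb, Z)
  read a, top Z: go to q_1, push DZ → (q_1, babbbabb, DZ)
  read b, top D: go to q_1, push ε → (q_1, abbbabb, Z)
  read a, top Z: go to q_1, push DZ → (q_1, bbbabb, DZ)
  read b, top D: go to q_1, push ε → (q_1, bbabb, Z)
  read b, top Z: go to q_0, push DZ → (q_0, babb, DZ)
No transition applies at (q_0, babb, DZ); input not fully consumed.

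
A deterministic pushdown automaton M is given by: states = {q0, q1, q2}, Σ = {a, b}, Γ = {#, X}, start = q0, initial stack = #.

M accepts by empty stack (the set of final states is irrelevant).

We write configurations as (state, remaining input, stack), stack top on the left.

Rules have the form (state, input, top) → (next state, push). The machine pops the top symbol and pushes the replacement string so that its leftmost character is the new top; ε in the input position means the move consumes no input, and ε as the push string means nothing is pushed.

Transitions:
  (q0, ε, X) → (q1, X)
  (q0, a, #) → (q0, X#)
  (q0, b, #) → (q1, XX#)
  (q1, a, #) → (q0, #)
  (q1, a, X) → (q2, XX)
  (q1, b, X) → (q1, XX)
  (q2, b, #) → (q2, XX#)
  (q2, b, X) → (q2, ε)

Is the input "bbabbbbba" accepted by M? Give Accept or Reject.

(q0, bbabbbbba, #)
  read b, top #: go to q1, push XX# → (q1, babbbbba, XX#)
  read b, top X: go to q1, push XX → (q1, abbbbba, XXX#)
  read a, top X: go to q2, push XX → (q2, bbbbba, XXXX#)
  read b, top X: go to q2, push ε → (q2, bbbba, XXX#)
  read b, top X: go to q2, push ε → (q2, bbba, XX#)
  read b, top X: go to q2, push ε → (q2, bba, X#)
  read b, top X: go to q2, push ε → (q2, ba, #)
  read b, top #: go to q2, push XX# → (q2, a, XX#)
No transition applies at (q2, a, XX#); input not fully consumed.

Reject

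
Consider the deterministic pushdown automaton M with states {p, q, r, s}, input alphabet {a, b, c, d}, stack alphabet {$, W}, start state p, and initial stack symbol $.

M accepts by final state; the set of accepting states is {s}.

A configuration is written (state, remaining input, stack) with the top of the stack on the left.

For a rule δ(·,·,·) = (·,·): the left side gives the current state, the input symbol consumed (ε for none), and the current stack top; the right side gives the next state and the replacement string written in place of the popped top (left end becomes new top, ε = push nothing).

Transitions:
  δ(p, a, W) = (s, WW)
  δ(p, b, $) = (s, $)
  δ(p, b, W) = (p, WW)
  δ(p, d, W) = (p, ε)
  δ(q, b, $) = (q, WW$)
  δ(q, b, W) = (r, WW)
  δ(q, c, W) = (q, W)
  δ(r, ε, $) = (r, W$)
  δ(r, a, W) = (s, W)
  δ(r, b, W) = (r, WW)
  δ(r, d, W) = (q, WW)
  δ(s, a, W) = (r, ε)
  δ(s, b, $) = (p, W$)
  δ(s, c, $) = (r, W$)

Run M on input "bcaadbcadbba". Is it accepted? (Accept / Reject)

(p, bcaadbcadbba, $)
  read b, top $: go to s, push $ → (s, caadbcadbba, $)
  read c, top $: go to r, push W$ → (r, aadbcadbba, W$)
  read a, top W: go to s, push W → (s, adbcadbba, W$)
  read a, top W: go to r, push ε → (r, dbcadbba, $)
  ε-move, top $: go to r, push W$ → (r, dbcadbba, W$)
  read d, top W: go to q, push WW → (q, bcadbba, WW$)
  read b, top W: go to r, push WW → (r, cadbba, WWW$)
No transition applies at (r, cadbba, WWW$); input not fully consumed.

Reject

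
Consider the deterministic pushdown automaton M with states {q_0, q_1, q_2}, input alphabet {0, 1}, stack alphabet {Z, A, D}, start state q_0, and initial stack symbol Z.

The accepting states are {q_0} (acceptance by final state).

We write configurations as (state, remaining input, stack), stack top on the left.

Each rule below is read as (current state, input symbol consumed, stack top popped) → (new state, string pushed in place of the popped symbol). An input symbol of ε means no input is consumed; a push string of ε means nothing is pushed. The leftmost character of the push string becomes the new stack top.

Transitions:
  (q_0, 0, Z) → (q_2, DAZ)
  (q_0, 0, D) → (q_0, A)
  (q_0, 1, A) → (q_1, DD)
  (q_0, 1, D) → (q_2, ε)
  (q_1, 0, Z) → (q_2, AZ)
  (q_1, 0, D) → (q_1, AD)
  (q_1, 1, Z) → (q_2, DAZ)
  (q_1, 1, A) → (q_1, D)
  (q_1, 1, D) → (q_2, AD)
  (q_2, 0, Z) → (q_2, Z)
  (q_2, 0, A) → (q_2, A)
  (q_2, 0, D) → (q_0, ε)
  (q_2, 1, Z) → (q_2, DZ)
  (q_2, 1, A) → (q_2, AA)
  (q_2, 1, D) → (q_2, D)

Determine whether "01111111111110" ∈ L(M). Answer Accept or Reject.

(q_0, 01111111111110, Z)
  read 0, top Z: go to q_2, push DAZ → (q_2, 1111111111110, DAZ)
  read 1, top D: go to q_2, push D → (q_2, 111111111110, DAZ)
  read 1, top D: go to q_2, push D → (q_2, 11111111110, DAZ)
  read 1, top D: go to q_2, push D → (q_2, 1111111110, DAZ)
  read 1, top D: go to q_2, push D → (q_2, 111111110, DAZ)
  read 1, top D: go to q_2, push D → (q_2, 11111110, DAZ)
  read 1, top D: go to q_2, push D → (q_2, 1111110, DAZ)
  read 1, top D: go to q_2, push D → (q_2, 111110, DAZ)
  read 1, top D: go to q_2, push D → (q_2, 11110, DAZ)
  read 1, top D: go to q_2, push D → (q_2, 1110, DAZ)
  read 1, top D: go to q_2, push D → (q_2, 110, DAZ)
  read 1, top D: go to q_2, push D → (q_2, 10, DAZ)
  read 1, top D: go to q_2, push D → (q_2, 0, DAZ)
  read 0, top D: go to q_0, push ε → (q_0, ε, AZ)
All input consumed; state q_0 ∈ F.

Accept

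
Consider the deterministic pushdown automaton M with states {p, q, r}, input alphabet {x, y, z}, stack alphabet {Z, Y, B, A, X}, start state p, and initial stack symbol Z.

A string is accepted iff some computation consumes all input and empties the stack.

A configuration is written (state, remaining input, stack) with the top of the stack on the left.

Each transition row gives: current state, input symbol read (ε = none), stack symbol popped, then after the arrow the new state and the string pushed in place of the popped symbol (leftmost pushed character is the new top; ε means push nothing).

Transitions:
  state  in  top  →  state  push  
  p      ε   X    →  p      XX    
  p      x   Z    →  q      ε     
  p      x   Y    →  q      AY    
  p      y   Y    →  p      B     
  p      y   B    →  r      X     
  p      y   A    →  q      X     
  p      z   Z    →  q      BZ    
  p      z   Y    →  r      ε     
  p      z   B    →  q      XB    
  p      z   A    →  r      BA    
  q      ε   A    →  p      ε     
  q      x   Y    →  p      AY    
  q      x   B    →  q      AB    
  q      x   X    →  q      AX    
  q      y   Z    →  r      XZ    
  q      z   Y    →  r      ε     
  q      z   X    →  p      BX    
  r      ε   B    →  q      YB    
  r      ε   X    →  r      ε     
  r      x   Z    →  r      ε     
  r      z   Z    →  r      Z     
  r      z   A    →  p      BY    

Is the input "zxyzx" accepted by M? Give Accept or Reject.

Accept

(p, zxyzx, Z) ⊢ (q, xyzx, BZ) ⊢ (q, yzx, ABZ) ⊢ (p, yzx, BZ) ⊢ (r, zx, XZ) ⊢ (r, zx, Z) ⊢ (r, x, Z) ⊢ (r, ε, ε)
All input consumed and the stack is empty.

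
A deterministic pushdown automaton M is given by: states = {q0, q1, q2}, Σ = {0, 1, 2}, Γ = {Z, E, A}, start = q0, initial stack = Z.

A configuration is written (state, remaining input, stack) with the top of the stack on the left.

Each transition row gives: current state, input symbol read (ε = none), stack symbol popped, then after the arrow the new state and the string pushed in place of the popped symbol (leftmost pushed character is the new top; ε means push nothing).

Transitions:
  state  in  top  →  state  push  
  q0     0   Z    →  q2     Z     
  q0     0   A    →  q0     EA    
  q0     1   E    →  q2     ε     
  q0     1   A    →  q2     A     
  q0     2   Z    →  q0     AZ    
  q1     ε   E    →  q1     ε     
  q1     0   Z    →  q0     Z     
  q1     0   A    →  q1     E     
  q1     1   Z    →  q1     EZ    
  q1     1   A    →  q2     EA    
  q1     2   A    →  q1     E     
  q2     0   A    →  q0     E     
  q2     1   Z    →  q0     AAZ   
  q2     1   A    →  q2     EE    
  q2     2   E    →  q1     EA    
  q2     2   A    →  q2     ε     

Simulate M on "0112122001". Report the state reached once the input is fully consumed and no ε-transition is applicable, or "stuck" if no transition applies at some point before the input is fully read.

(q0, 0112122001, Z) ⊢ (q2, 112122001, Z) ⊢ (q0, 12122001, AAZ) ⊢ (q2, 2122001, AAZ) ⊢ (q2, 122001, AZ) ⊢ (q2, 22001, EEZ) ⊢ (q1, 2001, EAEZ) ⊢ (q1, 2001, AEZ) ⊢ (q1, 001, EEZ) ⊢ (q1, 001, EZ) ⊢ (q1, 001, Z) ⊢ (q0, 01, Z) ⊢ (q2, 1, Z) ⊢ (q0, ε, AAZ)
All input consumed; M is in state q0.

q0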